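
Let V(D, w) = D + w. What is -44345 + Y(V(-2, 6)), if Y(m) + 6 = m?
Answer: -44347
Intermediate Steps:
Y(m) = -6 + m
-44345 + Y(V(-2, 6)) = -44345 + (-6 + (-2 + 6)) = -44345 + (-6 + 4) = -44345 - 2 = -44347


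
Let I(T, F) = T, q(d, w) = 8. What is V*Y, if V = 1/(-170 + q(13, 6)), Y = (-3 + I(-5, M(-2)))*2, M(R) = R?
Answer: 8/81 ≈ 0.098765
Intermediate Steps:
Y = -16 (Y = (-3 - 5)*2 = -8*2 = -16)
V = -1/162 (V = 1/(-170 + 8) = 1/(-162) = -1/162 ≈ -0.0061728)
V*Y = -1/162*(-16) = 8/81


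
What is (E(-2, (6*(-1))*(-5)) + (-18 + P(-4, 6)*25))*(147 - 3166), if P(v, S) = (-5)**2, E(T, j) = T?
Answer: -1826495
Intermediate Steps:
P(v, S) = 25
(E(-2, (6*(-1))*(-5)) + (-18 + P(-4, 6)*25))*(147 - 3166) = (-2 + (-18 + 25*25))*(147 - 3166) = (-2 + (-18 + 625))*(-3019) = (-2 + 607)*(-3019) = 605*(-3019) = -1826495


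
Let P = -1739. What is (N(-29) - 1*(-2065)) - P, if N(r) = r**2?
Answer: 4645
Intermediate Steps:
(N(-29) - 1*(-2065)) - P = ((-29)**2 - 1*(-2065)) - 1*(-1739) = (841 + 2065) + 1739 = 2906 + 1739 = 4645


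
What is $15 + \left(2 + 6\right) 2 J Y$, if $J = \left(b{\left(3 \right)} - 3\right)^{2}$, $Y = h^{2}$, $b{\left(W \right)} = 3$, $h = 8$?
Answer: $15$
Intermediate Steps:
$Y = 64$ ($Y = 8^{2} = 64$)
$J = 0$ ($J = \left(3 - 3\right)^{2} = 0^{2} = 0$)
$15 + \left(2 + 6\right) 2 J Y = 15 + \left(2 + 6\right) 2 \cdot 0 \cdot 64 = 15 + 8 \cdot 2 \cdot 0 \cdot 64 = 15 + 16 \cdot 0 \cdot 64 = 15 + 0 \cdot 64 = 15 + 0 = 15$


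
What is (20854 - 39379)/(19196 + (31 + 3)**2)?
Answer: -6175/6784 ≈ -0.91023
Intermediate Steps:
(20854 - 39379)/(19196 + (31 + 3)**2) = -18525/(19196 + 34**2) = -18525/(19196 + 1156) = -18525/20352 = -18525*1/20352 = -6175/6784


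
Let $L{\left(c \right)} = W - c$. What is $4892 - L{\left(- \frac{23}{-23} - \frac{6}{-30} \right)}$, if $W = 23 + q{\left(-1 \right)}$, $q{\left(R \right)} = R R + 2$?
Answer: $\frac{24336}{5} \approx 4867.2$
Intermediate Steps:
$q{\left(R \right)} = 2 + R^{2}$ ($q{\left(R \right)} = R^{2} + 2 = 2 + R^{2}$)
$W = 26$ ($W = 23 + \left(2 + \left(-1\right)^{2}\right) = 23 + \left(2 + 1\right) = 23 + 3 = 26$)
$L{\left(c \right)} = 26 - c$
$4892 - L{\left(- \frac{23}{-23} - \frac{6}{-30} \right)} = 4892 - \left(26 - \left(- \frac{23}{-23} - \frac{6}{-30}\right)\right) = 4892 - \left(26 - \left(\left(-23\right) \left(- \frac{1}{23}\right) - - \frac{1}{5}\right)\right) = 4892 - \left(26 - \left(1 + \frac{1}{5}\right)\right) = 4892 - \left(26 - \frac{6}{5}\right) = 4892 - \frac{124}{5} = \frac{24336}{5}$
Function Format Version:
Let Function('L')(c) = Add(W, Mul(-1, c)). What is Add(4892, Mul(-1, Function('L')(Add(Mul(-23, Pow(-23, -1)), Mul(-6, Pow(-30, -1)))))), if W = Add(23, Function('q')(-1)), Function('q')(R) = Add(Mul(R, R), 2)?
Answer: Rational(24336, 5) ≈ 4867.2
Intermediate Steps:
Function('q')(R) = Add(2, Pow(R, 2)) (Function('q')(R) = Add(Pow(R, 2), 2) = Add(2, Pow(R, 2)))
W = 26 (W = Add(23, Add(2, Pow(-1, 2))) = Add(23, Add(2, 1)) = Add(23, 3) = 26)
Function('L')(c) = Add(26, Mul(-1, c))
Add(4892, Mul(-1, Function('L')(Add(Mul(-23, Pow(-23, -1)), Mul(-6, Pow(-30, -1)))))) = Add(4892, Mul(-1, Add(26, Mul(-1, Add(Mul(-23, Pow(-23, -1)), Mul(-6, Pow(-30, -1))))))) = Add(4892, Mul(-1, Add(26, Mul(-1, Add(Mul(-23, Rational(-1, 23)), Mul(-6, Rational(-1, 30))))))) = Add(4892, Mul(-1, Add(26, Mul(-1, Add(1, Rational(1, 5)))))) = Add(4892, Mul(-1, Add(26, Mul(-1, Rational(6, 5))))) = Add(4892, Mul(-1, Add(26, Rational(-6, 5)))) = Add(4892, Mul(-1, Rational(124, 5))) = Add(4892, Rational(-124, 5)) = Rational(24336, 5)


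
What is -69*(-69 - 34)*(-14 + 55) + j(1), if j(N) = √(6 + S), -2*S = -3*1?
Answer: 291387 + √30/2 ≈ 2.9139e+5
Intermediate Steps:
S = 3/2 (S = -(-3)/2 = -½*(-3) = 3/2 ≈ 1.5000)
j(N) = √30/2 (j(N) = √(6 + 3/2) = √(15/2) = √30/2)
-69*(-69 - 34)*(-14 + 55) + j(1) = -69*(-69 - 34)*(-14 + 55) + √30/2 = -(-7107)*41 + √30/2 = -69*(-4223) + √30/2 = 291387 + √30/2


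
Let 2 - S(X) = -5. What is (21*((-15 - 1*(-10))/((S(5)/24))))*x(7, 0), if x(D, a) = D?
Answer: -2520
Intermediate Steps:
S(X) = 7 (S(X) = 2 - 1*(-5) = 2 + 5 = 7)
(21*((-15 - 1*(-10))/((S(5)/24))))*x(7, 0) = (21*((-15 - 1*(-10))/((7/24))))*7 = (21*((-15 + 10)/((7*(1/24)))))*7 = (21*(-5/7/24))*7 = (21*(-5*24/7))*7 = (21*(-120/7))*7 = -360*7 = -2520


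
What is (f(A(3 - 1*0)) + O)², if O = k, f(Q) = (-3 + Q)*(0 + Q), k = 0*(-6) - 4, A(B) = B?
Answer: 16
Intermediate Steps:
k = -4 (k = 0 - 4 = -4)
f(Q) = Q*(-3 + Q) (f(Q) = (-3 + Q)*Q = Q*(-3 + Q))
O = -4
(f(A(3 - 1*0)) + O)² = ((3 - 1*0)*(-3 + (3 - 1*0)) - 4)² = ((3 + 0)*(-3 + (3 + 0)) - 4)² = (3*(-3 + 3) - 4)² = (3*0 - 4)² = (0 - 4)² = (-4)² = 16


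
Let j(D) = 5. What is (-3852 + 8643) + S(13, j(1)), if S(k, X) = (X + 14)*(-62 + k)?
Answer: 3860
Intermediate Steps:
S(k, X) = (-62 + k)*(14 + X) (S(k, X) = (14 + X)*(-62 + k) = (-62 + k)*(14 + X))
(-3852 + 8643) + S(13, j(1)) = (-3852 + 8643) + (-868 - 62*5 + 14*13 + 5*13) = 4791 + (-868 - 310 + 182 + 65) = 4791 - 931 = 3860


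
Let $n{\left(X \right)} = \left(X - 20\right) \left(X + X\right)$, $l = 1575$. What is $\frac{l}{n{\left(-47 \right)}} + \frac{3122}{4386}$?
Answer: $\frac{13285153}{13811514} \approx 0.96189$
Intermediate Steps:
$n{\left(X \right)} = 2 X \left(-20 + X\right)$ ($n{\left(X \right)} = \left(-20 + X\right) 2 X = 2 X \left(-20 + X\right)$)
$\frac{l}{n{\left(-47 \right)}} + \frac{3122}{4386} = \frac{1575}{2 \left(-47\right) \left(-20 - 47\right)} + \frac{3122}{4386} = \frac{1575}{2 \left(-47\right) \left(-67\right)} + 3122 \cdot \frac{1}{4386} = \frac{1575}{6298} + \frac{1561}{2193} = \frac{13285153}{13811514}$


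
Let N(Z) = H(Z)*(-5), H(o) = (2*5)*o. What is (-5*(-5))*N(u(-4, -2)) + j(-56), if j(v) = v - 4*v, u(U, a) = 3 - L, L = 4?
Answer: 1418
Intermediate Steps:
H(o) = 10*o
u(U, a) = -1 (u(U, a) = 3 - 1*4 = 3 - 4 = -1)
N(Z) = -50*Z (N(Z) = (10*Z)*(-5) = -50*Z)
j(v) = -3*v
(-5*(-5))*N(u(-4, -2)) + j(-56) = (-5*(-5))*(-50*(-1)) - 3*(-56) = 25*50 + 168 = 1250 + 168 = 1418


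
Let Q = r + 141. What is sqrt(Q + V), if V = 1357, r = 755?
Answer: sqrt(2253) ≈ 47.466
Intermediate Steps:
Q = 896 (Q = 755 + 141 = 896)
sqrt(Q + V) = sqrt(896 + 1357) = sqrt(2253)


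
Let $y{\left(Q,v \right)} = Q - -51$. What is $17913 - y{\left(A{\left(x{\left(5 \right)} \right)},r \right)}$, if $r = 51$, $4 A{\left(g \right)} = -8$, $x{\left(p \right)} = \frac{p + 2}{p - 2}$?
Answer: $17864$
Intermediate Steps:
$x{\left(p \right)} = \frac{2 + p}{-2 + p}$
$A{\left(g \right)} = -2$ ($A{\left(g \right)} = \frac{1}{4} \left(-8\right) = -2$)
$y{\left(Q,v \right)} = 51 + Q$ ($y{\left(Q,v \right)} = Q + 51 = 51 + Q$)
$17913 - y{\left(A{\left(x{\left(5 \right)} \right)},r \right)} = 17913 - \left(51 - 2\right) = 17913 - 49 = 17864$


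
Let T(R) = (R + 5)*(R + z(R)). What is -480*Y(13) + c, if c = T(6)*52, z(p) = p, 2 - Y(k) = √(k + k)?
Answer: 5904 + 480*√26 ≈ 8351.5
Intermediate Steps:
Y(k) = 2 - √2*√k (Y(k) = 2 - √(k + k) = 2 - √(2*k) = 2 - √2*√k)
T(R) = 2*R*(5 + R) (T(R) = (R + 5)*(R + R) = (5 + R)*(2*R) = 2*R*(5 + R))
c = 6864 (c = (2*6*(5 + 6))*52 = (2*6*11)*52 = 132*52 = 6864)
-480*Y(13) + c = -480*(2 - √2*√13) + 6864 = -480*(2 - √26) + 6864 = (-960 + 480*√26) + 6864 = 5904 + 480*√26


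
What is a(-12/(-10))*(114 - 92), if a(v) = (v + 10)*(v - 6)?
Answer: -29568/25 ≈ -1182.7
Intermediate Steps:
a(v) = (-6 + v)*(10 + v) (a(v) = (10 + v)*(-6 + v) = (-6 + v)*(10 + v))
a(-12/(-10))*(114 - 92) = (-60 + (-12/(-10))² + 4*(-12/(-10)))*(114 - 92) = (-60 + (-12*(-⅒))² + 4*(-12*(-⅒)))*22 = (-60 + (6/5)² + 4*(6/5))*22 = (-60 + 36/25 + 24/5)*22 = -1344/25*22 = -29568/25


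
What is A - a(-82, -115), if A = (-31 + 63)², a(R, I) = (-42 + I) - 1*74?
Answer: 1255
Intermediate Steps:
a(R, I) = -116 + I (a(R, I) = (-42 + I) - 74 = -116 + I)
A = 1024 (A = 32² = 1024)
A - a(-82, -115) = 1024 - (-116 - 115) = 1024 - 1*(-231) = 1024 + 231 = 1255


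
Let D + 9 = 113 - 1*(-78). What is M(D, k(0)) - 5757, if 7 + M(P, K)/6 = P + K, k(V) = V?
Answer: -4707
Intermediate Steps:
D = 182 (D = -9 + (113 - 1*(-78)) = -9 + (113 + 78) = -9 + 191 = 182)
M(P, K) = -42 + 6*K + 6*P (M(P, K) = -42 + 6*(P + K) = -42 + 6*(K + P) = -42 + (6*K + 6*P) = -42 + 6*K + 6*P)
M(D, k(0)) - 5757 = (-42 + 6*0 + 6*182) - 5757 = (-42 + 0 + 1092) - 5757 = 1050 - 5757 = -4707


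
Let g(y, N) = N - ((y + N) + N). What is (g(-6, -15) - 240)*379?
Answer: -83001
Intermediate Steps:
g(y, N) = -N - y (g(y, N) = N - ((N + y) + N) = N - (y + 2*N) = N + (-y - 2*N) = -N - y)
(g(-6, -15) - 240)*379 = ((-1*(-15) - 1*(-6)) - 240)*379 = ((15 + 6) - 240)*379 = (21 - 240)*379 = -219*379 = -83001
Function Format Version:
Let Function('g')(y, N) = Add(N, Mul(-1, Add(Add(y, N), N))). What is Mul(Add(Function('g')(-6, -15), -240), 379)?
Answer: -83001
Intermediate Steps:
Function('g')(y, N) = Add(Mul(-1, N), Mul(-1, y)) (Function('g')(y, N) = Add(N, Mul(-1, Add(Add(N, y), N))) = Add(N, Mul(-1, Add(y, Mul(2, N)))) = Add(N, Add(Mul(-1, y), Mul(-2, N))) = Add(Mul(-1, N), Mul(-1, y)))
Mul(Add(Function('g')(-6, -15), -240), 379) = Mul(Add(Add(Mul(-1, -15), Mul(-1, -6)), -240), 379) = Mul(Add(Add(15, 6), -240), 379) = Mul(Add(21, -240), 379) = Mul(-219, 379) = -83001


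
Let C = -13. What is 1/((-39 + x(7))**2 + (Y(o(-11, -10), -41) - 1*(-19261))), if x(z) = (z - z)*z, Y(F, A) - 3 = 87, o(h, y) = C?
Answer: 1/20872 ≈ 4.7911e-5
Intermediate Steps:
o(h, y) = -13
Y(F, A) = 90 (Y(F, A) = 3 + 87 = 90)
x(z) = 0 (x(z) = 0*z = 0)
1/((-39 + x(7))**2 + (Y(o(-11, -10), -41) - 1*(-19261))) = 1/((-39 + 0)**2 + (90 - 1*(-19261))) = 1/((-39)**2 + (90 + 19261)) = 1/(1521 + 19351) = 1/20872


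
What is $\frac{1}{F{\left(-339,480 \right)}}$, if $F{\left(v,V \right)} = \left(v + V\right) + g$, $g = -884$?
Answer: $- \frac{1}{743} \approx -0.0013459$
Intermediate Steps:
$F{\left(v,V \right)} = -884 + V + v$ ($F{\left(v,V \right)} = \left(v + V\right) - 884 = \left(V + v\right) - 884 = -884 + V + v$)
$\frac{1}{F{\left(-339,480 \right)}} = \frac{1}{-884 + 480 - 339} = \frac{1}{-743} = - \frac{1}{743}$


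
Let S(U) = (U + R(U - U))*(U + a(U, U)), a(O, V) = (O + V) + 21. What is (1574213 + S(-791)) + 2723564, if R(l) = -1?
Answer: 6160561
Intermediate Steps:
a(O, V) = 21 + O + V
S(U) = (-1 + U)*(21 + 3*U) (S(U) = (U - 1)*(U + (21 + U + U)) = (-1 + U)*(U + (21 + 2*U)) = (-1 + U)*(21 + 3*U))
(1574213 + S(-791)) + 2723564 = (1574213 + (-21 + 3*(-791)**2 + 18*(-791))) + 2723564 = (1574213 + (-21 + 3*625681 - 14238)) + 2723564 = (1574213 + (-21 + 1877043 - 14238)) + 2723564 = (1574213 + 1862784) + 2723564 = 3436997 + 2723564 = 6160561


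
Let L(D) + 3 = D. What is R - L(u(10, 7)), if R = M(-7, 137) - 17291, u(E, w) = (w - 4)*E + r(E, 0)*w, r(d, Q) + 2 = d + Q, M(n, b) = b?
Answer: -17237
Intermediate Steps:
r(d, Q) = -2 + Q + d (r(d, Q) = -2 + (d + Q) = -2 + (Q + d) = -2 + Q + d)
u(E, w) = E*(-4 + w) + w*(-2 + E) (u(E, w) = (w - 4)*E + (-2 + 0 + E)*w = (-4 + w)*E + (-2 + E)*w = E*(-4 + w) + w*(-2 + E))
L(D) = -3 + D
R = -17154 (R = 137 - 17291 = -17154)
R - L(u(10, 7)) = -17154 - (-3 + (-4*10 - 2*7 + 2*10*7)) = -17154 - (-3 + (-40 - 14 + 140)) = -17154 - (-3 + 86) = -17154 - 1*83 = -17154 - 83 = -17237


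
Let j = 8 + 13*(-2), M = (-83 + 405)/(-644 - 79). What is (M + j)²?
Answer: 177848896/522729 ≈ 340.23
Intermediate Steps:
M = -322/723 (M = 322/(-723) = 322*(-1/723) = -322/723 ≈ -0.44537)
j = -18 (j = 8 - 26 = -18)
(M + j)² = (-322/723 - 18)² = (-13336/723)² = 177848896/522729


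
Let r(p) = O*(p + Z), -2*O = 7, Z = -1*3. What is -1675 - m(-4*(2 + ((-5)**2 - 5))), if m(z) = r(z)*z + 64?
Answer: 26289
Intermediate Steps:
Z = -3
O = -7/2 (O = -1/2*7 = -7/2 ≈ -3.5000)
r(p) = 21/2 - 7*p/2 (r(p) = -7*(p - 3)/2 = -7*(-3 + p)/2 = 21/2 - 7*p/2)
m(z) = 64 + z*(21/2 - 7*z/2) (m(z) = (21/2 - 7*z/2)*z + 64 = z*(21/2 - 7*z/2) + 64 = 64 + z*(21/2 - 7*z/2))
-1675 - m(-4*(2 + ((-5)**2 - 5))) = -1675 - (64 + 7*(-4*(2 + ((-5)**2 - 5)))*(3 - (-4)*(2 + ((-5)**2 - 5)))/2) = -1675 - (64 + 7*(-4*(2 + (25 - 5)))*(3 - (-4)*(2 + (25 - 5)))/2) = -1675 - (64 + 7*(-4*(2 + 20))*(3 - (-4)*(2 + 20))/2) = -1675 - (64 + 7*(-4*22)*(3 - (-4)*22)/2) = -1675 - (64 + (7/2)*(-88)*(3 - 1*(-88))) = -1675 - (64 + (7/2)*(-88)*(3 + 88)) = -1675 - (64 + (7/2)*(-88)*91) = -1675 - (64 - 28028) = -1675 - 1*(-27964) = -1675 + 27964 = 26289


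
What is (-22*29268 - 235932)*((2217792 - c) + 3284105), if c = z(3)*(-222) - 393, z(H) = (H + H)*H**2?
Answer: -4851616184184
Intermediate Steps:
z(H) = 2*H**3 (z(H) = (2*H)*H**2 = 2*H**3)
c = -12381 (c = (2*3**3)*(-222) - 393 = (2*27)*(-222) - 393 = 54*(-222) - 393 = -11988 - 393 = -12381)
(-22*29268 - 235932)*((2217792 - c) + 3284105) = (-22*29268 - 235932)*((2217792 - 1*(-12381)) + 3284105) = (-643896 - 235932)*((2217792 + 12381) + 3284105) = -879828*(2230173 + 3284105) = -879828*5514278 = -4851616184184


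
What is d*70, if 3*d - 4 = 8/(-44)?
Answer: 980/11 ≈ 89.091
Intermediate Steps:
d = 14/11 (d = 4/3 + (8/(-44))/3 = 4/3 + (8*(-1/44))/3 = 4/3 + (⅓)*(-2/11) = 4/3 - 2/33 = 14/11 ≈ 1.2727)
d*70 = (14/11)*70 = 980/11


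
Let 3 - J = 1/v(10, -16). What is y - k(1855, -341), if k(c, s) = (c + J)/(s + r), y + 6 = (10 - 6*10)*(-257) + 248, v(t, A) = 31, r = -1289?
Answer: 661596357/50530 ≈ 13093.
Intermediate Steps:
J = 92/31 (J = 3 - 1/31 = 92/31 ≈ 2.9677)
y = 13092 (y = -6 + ((10 - 6*10)*(-257) + 248) = -6 + ((10 - 60)*(-257) + 248) = -6 + (-50*(-257) + 248) = -6 + (12850 + 248) = -6 + 13098 = 13092)
k(c, s) = (92/31 + c)/(-1289 + s) (k(c, s) = (c + 92/31)/(s - 1289) = (92/31 + c)/(-1289 + s))
y - k(1855, -341) = 13092 - (92/31 + 1855)/(-1289 - 341) = 13092 - 57597/((-1630)*31) = 13092 - (-1)*57597/(1630*31) = 13092 - 1*(-57597/50530) = 13092 + 57597/50530 = 661596357/50530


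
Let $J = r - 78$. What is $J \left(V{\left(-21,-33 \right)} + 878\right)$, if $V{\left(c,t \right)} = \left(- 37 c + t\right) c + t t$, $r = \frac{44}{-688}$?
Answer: $\frac{183372539}{172} \approx 1.0661 \cdot 10^{6}$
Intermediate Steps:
$r = - \frac{11}{172}$ ($r = 44 \left(- \frac{1}{688}\right) = - \frac{11}{172} \approx -0.063954$)
$V{\left(c,t \right)} = t^{2} + c \left(t - 37 c\right)$ ($V{\left(c,t \right)} = \left(t - 37 c\right) c + t^{2} = c \left(t - 37 c\right) + t^{2} = t^{2} + c \left(t - 37 c\right)$)
$J = - \frac{13427}{172}$ ($J = - \frac{11}{172} - 78 = - \frac{13427}{172} \approx -78.064$)
$J \left(V{\left(-21,-33 \right)} + 878\right) = - \frac{13427 \left(\left(\left(-33\right)^{2} - 37 \left(-21\right)^{2} - -693\right) + 878\right)}{172} = - \frac{13427 \left(\left(1089 - 16317 + 693\right) + 878\right)}{172} = - \frac{13427 \left(-14535 + 878\right)}{172} = \left(- \frac{13427}{172}\right) \left(-13657\right) = \frac{183372539}{172}$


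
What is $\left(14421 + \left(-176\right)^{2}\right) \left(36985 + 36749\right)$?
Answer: $3347302398$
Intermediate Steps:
$\left(14421 + \left(-176\right)^{2}\right) \left(36985 + 36749\right) = \left(14421 + 30976\right) 73734 = 45397 \cdot 73734 = 3347302398$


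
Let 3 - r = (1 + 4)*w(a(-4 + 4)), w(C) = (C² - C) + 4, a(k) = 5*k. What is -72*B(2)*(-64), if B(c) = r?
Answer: -78336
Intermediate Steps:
w(C) = 4 + C² - C
r = -17 (r = 3 - (1 + 4)*(4 + (5*(-4 + 4))² - 5*(-4 + 4)) = 3 - 5*(4 + (5*0)² - 5*0) = 3 - 5*(4 + 0² - 1*0) = 3 - 5*(4 + 0 + 0) = 3 - 5*4 = 3 - 1*20 = 3 - 20 = -17)
B(c) = -17
-72*B(2)*(-64) = -(-1224)*(-64) = -72*1088 = -78336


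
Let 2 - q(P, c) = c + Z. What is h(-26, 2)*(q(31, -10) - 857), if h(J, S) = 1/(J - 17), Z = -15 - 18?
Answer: 812/43 ≈ 18.884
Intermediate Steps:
Z = -33
h(J, S) = 1/(-17 + J)
q(P, c) = 35 - c (q(P, c) = 2 - (c - 33) = 2 - (-33 + c) = 2 + (33 - c) = 35 - c)
h(-26, 2)*(q(31, -10) - 857) = ((35 - 1*(-10)) - 857)/(-17 - 26) = ((35 + 10) - 857)/(-43) = -(45 - 857)/43 = -1/43*(-812) = 812/43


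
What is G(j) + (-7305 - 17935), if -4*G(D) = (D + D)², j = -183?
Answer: -58729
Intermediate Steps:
G(D) = -D² (G(D) = -(D + D)²/4 = -4*D²/4 = -D²)
G(j) + (-7305 - 17935) = -1*(-183)² + (-7305 - 17935) = -1*33489 - 25240 = -33489 - 25240 = -58729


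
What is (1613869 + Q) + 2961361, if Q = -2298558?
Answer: 2276672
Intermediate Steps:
(1613869 + Q) + 2961361 = (1613869 - 2298558) + 2961361 = -684689 + 2961361 = 2276672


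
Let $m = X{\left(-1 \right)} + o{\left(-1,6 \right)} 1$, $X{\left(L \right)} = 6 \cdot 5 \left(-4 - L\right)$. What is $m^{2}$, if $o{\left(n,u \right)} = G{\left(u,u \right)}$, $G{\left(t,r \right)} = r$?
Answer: $7056$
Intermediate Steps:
$o{\left(n,u \right)} = u$
$X{\left(L \right)} = -120 - 30 L$ ($X{\left(L \right)} = 30 \left(-4 - L\right) = -120 - 30 L$)
$m = -84$ ($m = \left(-120 - -30\right) + 6 \cdot 1 = \left(-120 + 30\right) + 6 = -90 + 6 = -84$)
$m^{2} = \left(-84\right)^{2} = 7056$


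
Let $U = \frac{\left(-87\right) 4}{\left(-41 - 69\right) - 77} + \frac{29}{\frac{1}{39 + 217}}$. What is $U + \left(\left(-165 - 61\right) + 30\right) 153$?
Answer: $- \frac{4219120}{187} \approx -22562.0$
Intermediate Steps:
$U = \frac{1388636}{187}$ ($U = - \frac{348}{-110 - 77} + \frac{29}{\frac{1}{256}} = - \frac{348}{-187} + 29 \frac{1}{\frac{1}{256}} = \left(-348\right) \left(- \frac{1}{187}\right) + 29 \cdot 256 = \frac{348}{187} + 7424 = \frac{1388636}{187} \approx 7425.9$)
$U + \left(\left(-165 - 61\right) + 30\right) 153 = \frac{1388636}{187} + \left(\left(-165 - 61\right) + 30\right) 153 = \frac{1388636}{187} + \left(-226 + 30\right) 153 = \frac{1388636}{187} - 29988 = - \frac{4219120}{187}$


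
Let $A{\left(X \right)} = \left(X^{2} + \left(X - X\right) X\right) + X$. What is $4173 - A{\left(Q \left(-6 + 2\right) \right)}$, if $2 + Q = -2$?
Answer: $3901$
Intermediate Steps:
$Q = -4$ ($Q = -2 - 2 = -4$)
$A{\left(X \right)} = X + X^{2}$ ($A{\left(X \right)} = \left(X^{2} + 0 X\right) + X = \left(X^{2} + 0\right) + X = X^{2} + X = X + X^{2}$)
$4173 - A{\left(Q \left(-6 + 2\right) \right)} = 4173 - - 4 \left(-6 + 2\right) \left(1 - 4 \left(-6 + 2\right)\right) = 4173 - \left(-4\right) \left(-4\right) \left(1 - -16\right) = 4173 - 16 \left(1 + 16\right) = 4173 - 16 \cdot 17 = 4173 - 272 = 3901$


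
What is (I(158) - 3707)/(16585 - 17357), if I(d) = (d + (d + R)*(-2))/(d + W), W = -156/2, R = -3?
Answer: 37089/7720 ≈ 4.8043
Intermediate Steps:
W = -78 (W = -156*½ = -78)
I(d) = (6 - d)/(-78 + d) (I(d) = (d + (d - 3)*(-2))/(d - 78) = (d + (-3 + d)*(-2))/(-78 + d) = (d + (6 - 2*d))/(-78 + d) = (6 - d)/(-78 + d))
(I(158) - 3707)/(16585 - 17357) = ((6 - 1*158)/(-78 + 158) - 3707)/(16585 - 17357) = ((6 - 158)/80 - 3707)/(-772) = ((1/80)*(-152) - 3707)*(-1/772) = (-19/10 - 3707)*(-1/772) = -37089/10*(-1/772) = 37089/7720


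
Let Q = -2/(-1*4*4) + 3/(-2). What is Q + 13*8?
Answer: 821/8 ≈ 102.63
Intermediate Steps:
Q = -11/8 (Q = -2/((-4*4)) + 3*(-½) = -2/(-16) - 3/2 = -2*(-1/16) - 3/2 = ⅛ - 3/2 = -11/8 ≈ -1.3750)
Q + 13*8 = -11/8 + 13*8 = -11/8 + 104 = 821/8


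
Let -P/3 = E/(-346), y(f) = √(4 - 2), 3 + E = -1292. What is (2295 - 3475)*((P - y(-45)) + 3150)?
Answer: -640748850/173 + 1180*√2 ≈ -3.7021e+6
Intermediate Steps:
E = -1295 (E = -3 - 1292 = -1295)
y(f) = √2
P = -3885/346 (P = -(-3885)/(-346) = -(-3885)*(-1)/346 = -3*1295/346 = -3885/346 ≈ -11.228)
(2295 - 3475)*((P - y(-45)) + 3150) = (2295 - 3475)*((-3885/346 - √2) + 3150) = -1180*(1086015/346 - √2) = -640748850/173 + 1180*√2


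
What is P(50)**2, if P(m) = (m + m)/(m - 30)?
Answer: 25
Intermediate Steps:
P(m) = 2*m/(-30 + m) (P(m) = (2*m)/(-30 + m) = 2*m/(-30 + m))
P(50)**2 = (2*50/(-30 + 50))**2 = (2*50/20)**2 = (2*50*(1/20))**2 = 5**2 = 25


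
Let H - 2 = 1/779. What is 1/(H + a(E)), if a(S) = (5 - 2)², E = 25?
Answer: 779/8570 ≈ 0.090899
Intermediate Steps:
a(S) = 9 (a(S) = 3² = 9)
H = 1559/779 (H = 2 + 1/779 = 1559/779 ≈ 2.0013)
1/(H + a(E)) = 1/(1559/779 + 9) = 1/(8570/779) = 779/8570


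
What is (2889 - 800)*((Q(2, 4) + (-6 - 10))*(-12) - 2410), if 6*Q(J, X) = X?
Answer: -4650114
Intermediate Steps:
Q(J, X) = X/6
(2889 - 800)*((Q(2, 4) + (-6 - 10))*(-12) - 2410) = (2889 - 800)*(((⅙)*4 + (-6 - 10))*(-12) - 2410) = 2089*((⅔ - 16)*(-12) - 2410) = 2089*(-46/3*(-12) - 2410) = 2089*(184 - 2410) = 2089*(-2226) = -4650114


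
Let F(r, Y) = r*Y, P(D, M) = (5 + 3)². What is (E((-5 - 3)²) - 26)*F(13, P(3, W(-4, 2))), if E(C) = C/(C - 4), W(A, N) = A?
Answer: -311168/15 ≈ -20745.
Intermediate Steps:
P(D, M) = 64 (P(D, M) = 8² = 64)
F(r, Y) = Y*r
E(C) = C/(-4 + C)
(E((-5 - 3)²) - 26)*F(13, P(3, W(-4, 2))) = ((-5 - 3)²/(-4 + (-5 - 3)²) - 26)*(64*13) = ((-8)²/(-4 + (-8)²) - 26)*832 = (64/(-4 + 64) - 26)*832 = (64/60 - 26)*832 = (64*(1/60) - 26)*832 = (16/15 - 26)*832 = -374/15*832 = -311168/15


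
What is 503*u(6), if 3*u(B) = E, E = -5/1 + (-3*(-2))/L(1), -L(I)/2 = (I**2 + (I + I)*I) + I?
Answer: -11569/12 ≈ -964.08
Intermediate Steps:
L(I) = -6*I**2 - 2*I (L(I) = -2*((I**2 + (I + I)*I) + I) = -2*((I**2 + (2*I)*I) + I) = -2*((I**2 + 2*I**2) + I) = -2*(3*I**2 + I) = -2*(I + 3*I**2) = -6*I**2 - 2*I)
E = -23/4 (E = -5/1 + (-3*(-2))/((-2*1*(1 + 3*1))) = -5*1 + 6/((-2*1*(1 + 3))) = -5 + 6/((-2*1*4)) = -5 + 6/(-8) = -5 + 6*(-1/8) = -5 - 3/4 = -23/4 ≈ -5.7500)
u(B) = -23/12 (u(B) = (1/3)*(-23/4) = -23/12)
503*u(6) = 503*(-23/12) = -11569/12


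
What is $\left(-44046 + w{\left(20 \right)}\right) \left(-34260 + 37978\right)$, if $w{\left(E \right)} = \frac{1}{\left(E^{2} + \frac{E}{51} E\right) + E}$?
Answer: $- \frac{1786654540671}{10910} \approx -1.6376 \cdot 10^{8}$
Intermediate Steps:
$w{\left(E \right)} = \frac{1}{E + \frac{52 E^{2}}{51}}$ ($w{\left(E \right)} = \frac{1}{\left(E^{2} + E \frac{1}{51} E\right) + E} = \frac{1}{\left(E^{2} + \frac{E}{51} E\right) + E} = \frac{1}{\left(E^{2} + \frac{E^{2}}{51}\right) + E} = \frac{1}{\frac{52 E^{2}}{51} + E} = \frac{1}{E + \frac{52 E^{2}}{51}}$)
$\left(-44046 + w{\left(20 \right)}\right) \left(-34260 + 37978\right) = \left(-44046 + \frac{51}{20 \left(51 + 52 \cdot 20\right)}\right) \left(-34260 + 37978\right) = \left(-44046 + 51 \cdot \frac{1}{20} \frac{1}{51 + 1040}\right) 3718 = \left(-44046 + 51 \cdot \frac{1}{20} \cdot \frac{1}{1091}\right) 3718 = \left(-44046 + \frac{51}{21820}\right) 3718 = \left(- \frac{961083669}{21820}\right) 3718 = - \frac{1786654540671}{10910}$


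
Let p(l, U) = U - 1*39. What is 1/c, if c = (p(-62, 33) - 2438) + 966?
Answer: -1/1478 ≈ -0.00067659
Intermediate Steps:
p(l, U) = -39 + U (p(l, U) = U - 39 = -39 + U)
c = -1478 (c = ((-39 + 33) - 2438) + 966 = (-6 - 2438) + 966 = -2444 + 966 = -1478)
1/c = 1/(-1478) = -1/1478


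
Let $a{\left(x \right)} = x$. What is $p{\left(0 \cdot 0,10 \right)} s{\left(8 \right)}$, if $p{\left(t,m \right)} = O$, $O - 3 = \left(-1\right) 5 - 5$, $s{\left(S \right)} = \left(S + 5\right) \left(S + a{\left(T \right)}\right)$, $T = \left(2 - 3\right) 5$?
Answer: $-273$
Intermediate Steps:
$T = -5$ ($T = \left(-1\right) 5 = -5$)
$s{\left(S \right)} = \left(-5 + S\right) \left(5 + S\right)$ ($s{\left(S \right)} = \left(S + 5\right) \left(S - 5\right) = \left(5 + S\right) \left(-5 + S\right) = \left(-5 + S\right) \left(5 + S\right)$)
$O = -7$ ($O = 3 - 10 = -7$)
$p{\left(t,m \right)} = -7$
$p{\left(0 \cdot 0,10 \right)} s{\left(8 \right)} = - 7 \left(-25 + 8^{2}\right) = - 7 \left(-25 + 64\right) = \left(-7\right) 39 = -273$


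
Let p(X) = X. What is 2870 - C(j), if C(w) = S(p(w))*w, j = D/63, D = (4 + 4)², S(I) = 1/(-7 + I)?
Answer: 1082054/377 ≈ 2870.2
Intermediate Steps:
D = 64 (D = 8² = 64)
j = 64/63 ≈ 1.0159
C(w) = w/(-7 + w)
2870 - C(j) = 2870 - 64/(63*(-7 + 64/63)) = 2870 - 64/(63*(-377/63)) = 2870 - 64*(-63)/(63*377) = 2870 - 1*(-64/377) = 2870 + 64/377 = 1082054/377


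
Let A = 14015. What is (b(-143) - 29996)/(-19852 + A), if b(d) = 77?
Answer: 29919/5837 ≈ 5.1257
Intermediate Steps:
(b(-143) - 29996)/(-19852 + A) = (77 - 29996)/(-19852 + 14015) = -29919/(-5837) = -29919*(-1/5837) = 29919/5837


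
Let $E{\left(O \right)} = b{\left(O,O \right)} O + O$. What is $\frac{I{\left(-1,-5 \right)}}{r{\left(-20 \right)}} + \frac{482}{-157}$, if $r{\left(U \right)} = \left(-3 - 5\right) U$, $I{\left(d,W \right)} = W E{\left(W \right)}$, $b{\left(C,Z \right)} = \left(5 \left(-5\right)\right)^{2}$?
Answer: $\frac{237993}{2512} \approx 94.742$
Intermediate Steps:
$b{\left(C,Z \right)} = 625$ ($b{\left(C,Z \right)} = \left(-25\right)^{2} = 625$)
$E{\left(O \right)} = 626 O$ ($E{\left(O \right)} = 625 O + O = 626 O$)
$I{\left(d,W \right)} = 626 W^{2}$ ($I{\left(d,W \right)} = W 626 W = 626 W^{2}$)
$r{\left(U \right)} = - 8 U$
$\frac{I{\left(-1,-5 \right)}}{r{\left(-20 \right)}} + \frac{482}{-157} = \frac{626 \left(-5\right)^{2}}{\left(-8\right) \left(-20\right)} + \frac{482}{-157} = \frac{626 \cdot 25}{160} + 482 \left(- \frac{1}{157}\right) = 15650 \cdot \frac{1}{160} - \frac{482}{157} = \frac{1565}{16} - \frac{482}{157} = \frac{237993}{2512}$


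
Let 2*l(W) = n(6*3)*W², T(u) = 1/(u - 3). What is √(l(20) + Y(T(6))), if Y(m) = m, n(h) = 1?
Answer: √1803/3 ≈ 14.154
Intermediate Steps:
T(u) = 1/(-3 + u)
l(W) = W²/2 (l(W) = (1*W²)/2 = W²/2)
√(l(20) + Y(T(6))) = √((½)*20² + 1/(-3 + 6)) = √((½)*400 + 1/3) = √(200 + ⅓) = √(601/3) = √1803/3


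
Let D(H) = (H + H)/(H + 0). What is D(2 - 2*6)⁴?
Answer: 16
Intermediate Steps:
D(H) = 2 (D(H) = (2*H)/H = 2)
D(2 - 2*6)⁴ = 2⁴ = 16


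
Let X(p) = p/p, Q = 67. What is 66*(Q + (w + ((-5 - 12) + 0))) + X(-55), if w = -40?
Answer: 661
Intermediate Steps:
X(p) = 1
66*(Q + (w + ((-5 - 12) + 0))) + X(-55) = 66*(67 + (-40 + ((-5 - 12) + 0))) + 1 = 66*(67 + (-40 + (-17 + 0))) + 1 = 66*(67 + (-40 - 17)) + 1 = 66*(67 - 57) + 1 = 66*10 + 1 = 660 + 1 = 661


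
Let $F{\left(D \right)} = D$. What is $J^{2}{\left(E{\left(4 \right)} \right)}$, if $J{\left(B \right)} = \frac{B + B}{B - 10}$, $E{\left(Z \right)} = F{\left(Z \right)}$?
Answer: $\frac{16}{9} \approx 1.7778$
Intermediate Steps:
$E{\left(Z \right)} = Z$
$J{\left(B \right)} = \frac{2 B}{-10 + B}$
$J^{2}{\left(E{\left(4 \right)} \right)} = \left(2 \cdot 4 \frac{1}{-10 + 4}\right)^{2} = \left(2 \cdot 4 \frac{1}{-6}\right)^{2} = \left(2 \cdot 4 \left(- \frac{1}{6}\right)\right)^{2} = \left(- \frac{4}{3}\right)^{2} = \frac{16}{9}$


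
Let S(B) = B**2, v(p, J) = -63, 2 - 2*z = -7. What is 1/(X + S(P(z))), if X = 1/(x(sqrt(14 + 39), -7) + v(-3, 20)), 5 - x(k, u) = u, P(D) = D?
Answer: 204/4127 ≈ 0.049431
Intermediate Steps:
z = 9/2 (z = 1 - 1/2*(-7) = 1 + 7/2 = 9/2 ≈ 4.5000)
x(k, u) = 5 - u
X = -1/51 (X = 1/((5 - 1*(-7)) - 63) = 1/((5 + 7) - 63) = 1/(12 - 63) = 1/(-51) = -1/51 ≈ -0.019608)
1/(X + S(P(z))) = 1/(-1/51 + (9/2)**2) = 1/(-1/51 + 81/4) = 1/(4127/204) = 204/4127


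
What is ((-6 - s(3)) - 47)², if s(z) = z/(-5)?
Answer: 68644/25 ≈ 2745.8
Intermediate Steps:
s(z) = -z/5 (s(z) = z*(-⅕) = -z/5)
((-6 - s(3)) - 47)² = ((-6 - (-1)*3/5) - 47)² = ((-6 - 1*(-⅗)) - 47)² = ((-6 + ⅗) - 47)² = (-27/5 - 47)² = (-262/5)² = 68644/25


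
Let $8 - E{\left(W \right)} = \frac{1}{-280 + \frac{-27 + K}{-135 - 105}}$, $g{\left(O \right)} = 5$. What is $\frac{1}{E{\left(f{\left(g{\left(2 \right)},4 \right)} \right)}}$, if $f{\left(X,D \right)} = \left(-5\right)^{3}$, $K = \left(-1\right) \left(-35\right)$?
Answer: $\frac{8401}{67238} \approx 0.12494$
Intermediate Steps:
$K = 35$
$f{\left(X,D \right)} = -125$
$E{\left(W \right)} = \frac{67238}{8401}$ ($E{\left(W \right)} = 8 - \frac{1}{-280 + \frac{-27 + 35}{-135 - 105}} = 8 - \frac{1}{-280 + \frac{8}{-240}} = 8 - \frac{1}{-280 + 8 \left(- \frac{1}{240}\right)} = 8 - \frac{1}{-280 - \frac{1}{30}} = 8 - \frac{1}{- \frac{8401}{30}} = 8 - - \frac{30}{8401} = 8 + \frac{30}{8401} = \frac{67238}{8401}$)
$\frac{1}{E{\left(f{\left(g{\left(2 \right)},4 \right)} \right)}} = \frac{1}{\frac{67238}{8401}} = \frac{8401}{67238}$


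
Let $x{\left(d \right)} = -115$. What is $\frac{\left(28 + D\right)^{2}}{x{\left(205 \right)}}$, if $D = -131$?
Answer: $- \frac{10609}{115} \approx -92.252$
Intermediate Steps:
$\frac{\left(28 + D\right)^{2}}{x{\left(205 \right)}} = \frac{\left(28 - 131\right)^{2}}{-115} = \left(-103\right)^{2} \left(- \frac{1}{115}\right) = 10609 \left(- \frac{1}{115}\right) = - \frac{10609}{115}$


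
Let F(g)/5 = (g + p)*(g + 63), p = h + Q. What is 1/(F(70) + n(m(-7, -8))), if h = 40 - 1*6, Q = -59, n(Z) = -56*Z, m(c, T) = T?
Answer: 1/30373 ≈ 3.2924e-5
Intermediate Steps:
h = 34 (h = 40 - 6 = 34)
p = -25 (p = 34 - 59 = -25)
F(g) = 5*(-25 + g)*(63 + g) (F(g) = 5*((g - 25)*(g + 63)) = 5*((-25 + g)*(63 + g)) = 5*(-25 + g)*(63 + g))
1/(F(70) + n(m(-7, -8))) = 1/((-7875 + 5*70**2 + 190*70) - 56*(-8)) = 1/((-7875 + 5*4900 + 13300) + 448) = 1/((-7875 + 24500 + 13300) + 448) = 1/(29925 + 448) = 1/30373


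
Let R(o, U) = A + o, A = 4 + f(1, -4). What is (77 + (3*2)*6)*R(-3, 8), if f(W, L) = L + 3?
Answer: 0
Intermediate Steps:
f(W, L) = 3 + L
A = 3 (A = 4 + (3 - 4) = 4 - 1 = 3)
R(o, U) = 3 + o
(77 + (3*2)*6)*R(-3, 8) = (77 + (3*2)*6)*(3 - 3) = (77 + 6*6)*0 = (77 + 36)*0 = 113*0 = 0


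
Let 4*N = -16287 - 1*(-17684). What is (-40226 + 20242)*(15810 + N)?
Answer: -322926452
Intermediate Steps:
N = 1397/4 (N = (-16287 - 1*(-17684))/4 = (-16287 + 17684)/4 = (¼)*1397 = 1397/4 ≈ 349.25)
(-40226 + 20242)*(15810 + N) = (-40226 + 20242)*(15810 + 1397/4) = -19984*64637/4 = -322926452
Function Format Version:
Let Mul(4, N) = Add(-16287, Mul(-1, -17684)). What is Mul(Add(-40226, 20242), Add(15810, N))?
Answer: -322926452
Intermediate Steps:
N = Rational(1397, 4) (N = Mul(Rational(1, 4), Add(-16287, Mul(-1, -17684))) = Mul(Rational(1, 4), Add(-16287, 17684)) = Mul(Rational(1, 4), 1397) = Rational(1397, 4) ≈ 349.25)
Mul(Add(-40226, 20242), Add(15810, N)) = Mul(Add(-40226, 20242), Add(15810, Rational(1397, 4))) = Mul(-19984, Rational(64637, 4)) = -322926452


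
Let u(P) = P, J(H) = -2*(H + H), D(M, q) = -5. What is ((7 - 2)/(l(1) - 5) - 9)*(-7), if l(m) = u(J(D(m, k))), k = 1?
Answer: 182/3 ≈ 60.667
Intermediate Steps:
J(H) = -4*H
l(m) = 20 (l(m) = -4*(-5) = 20)
((7 - 2)/(l(1) - 5) - 9)*(-7) = ((7 - 2)/(20 - 5) - 9)*(-7) = (5/15 - 9)*(-7) = (5*(1/15) - 9)*(-7) = (⅓ - 9)*(-7) = -26/3*(-7) = 182/3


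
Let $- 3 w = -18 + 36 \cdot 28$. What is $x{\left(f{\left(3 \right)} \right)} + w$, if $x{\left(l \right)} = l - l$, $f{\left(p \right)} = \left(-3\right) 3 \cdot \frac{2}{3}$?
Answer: $-330$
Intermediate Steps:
$f{\left(p \right)} = -6$ ($f{\left(p \right)} = - 9 \cdot 2 \cdot \frac{1}{3} = \left(-9\right) \frac{2}{3} = -6$)
$x{\left(l \right)} = 0$
$w = -330$ ($w = - \frac{-18 + 36 \cdot 28}{3} = - \frac{-18 + 1008}{3} = \left(- \frac{1}{3}\right) 990 = -330$)
$x{\left(f{\left(3 \right)} \right)} + w = 0 - 330 = -330$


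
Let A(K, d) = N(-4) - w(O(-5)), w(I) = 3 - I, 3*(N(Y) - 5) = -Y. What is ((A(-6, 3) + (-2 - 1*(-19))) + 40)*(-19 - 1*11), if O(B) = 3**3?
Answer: -2620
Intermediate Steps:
O(B) = 27
N(Y) = 5 - Y/3 (N(Y) = 5 + (-Y)/3 = 5 - Y/3)
A(K, d) = 91/3 (A(K, d) = (5 - 1/3*(-4)) - (3 - 1*27) = (5 + 4/3) - (3 - 27) = 19/3 - 1*(-24) = 19/3 + 24 = 91/3)
((A(-6, 3) + (-2 - 1*(-19))) + 40)*(-19 - 1*11) = ((91/3 + (-2 - 1*(-19))) + 40)*(-19 - 1*11) = ((91/3 + (-2 + 19)) + 40)*(-19 - 11) = ((91/3 + 17) + 40)*(-30) = (142/3 + 40)*(-30) = (262/3)*(-30) = -2620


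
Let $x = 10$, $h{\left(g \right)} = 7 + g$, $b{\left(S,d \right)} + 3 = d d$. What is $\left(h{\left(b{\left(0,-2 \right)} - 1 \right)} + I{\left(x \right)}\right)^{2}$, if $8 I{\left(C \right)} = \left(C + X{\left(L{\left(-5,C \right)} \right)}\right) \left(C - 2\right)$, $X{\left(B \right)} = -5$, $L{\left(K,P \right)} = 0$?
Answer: $144$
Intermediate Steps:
$b{\left(S,d \right)} = -3 + d^{2}$ ($b{\left(S,d \right)} = -3 + d d = -3 + d^{2}$)
$I{\left(C \right)} = \frac{\left(-5 + C\right) \left(-2 + C\right)}{8}$ ($I{\left(C \right)} = \frac{\left(C - 5\right) \left(C - 2\right)}{8} = \frac{\left(-5 + C\right) \left(-2 + C\right)}{8}$)
$\left(h{\left(b{\left(0,-2 \right)} - 1 \right)} + I{\left(x \right)}\right)^{2} = \left(\left(7 - \left(4 - 4\right)\right) + \left(\frac{5}{4} - \frac{35}{4} + \frac{10^{2}}{8}\right)\right)^{2} = \left(\left(7 + \left(\left(-3 + 4\right) - 1\right)\right) + \left(\frac{5}{4} - \frac{35}{4} + \frac{1}{8} \cdot 100\right)\right)^{2} = \left(\left(7 + \left(1 - 1\right)\right) + \left(\frac{5}{4} - \frac{35}{4} + \frac{25}{2}\right)\right)^{2} = \left(\left(7 + 0\right) + 5\right)^{2} = \left(7 + 5\right)^{2} = 12^{2} = 144$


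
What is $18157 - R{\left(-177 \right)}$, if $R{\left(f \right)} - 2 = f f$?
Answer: $-13174$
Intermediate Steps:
$R{\left(f \right)} = 2 + f^{2}$ ($R{\left(f \right)} = 2 + f f = 2 + f^{2}$)
$18157 - R{\left(-177 \right)} = 18157 - \left(2 + \left(-177\right)^{2}\right) = 18157 - \left(2 + 31329\right) = 18157 - 31331 = -13174$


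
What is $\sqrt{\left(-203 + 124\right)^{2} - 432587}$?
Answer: $i \sqrt{426346} \approx 652.95 i$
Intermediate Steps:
$\sqrt{\left(-203 + 124\right)^{2} - 432587} = \sqrt{\left(-79\right)^{2} - 432587} = \sqrt{6241 - 432587} = \sqrt{-426346} = i \sqrt{426346}$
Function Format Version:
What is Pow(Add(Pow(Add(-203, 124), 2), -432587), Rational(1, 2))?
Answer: Mul(I, Pow(426346, Rational(1, 2))) ≈ Mul(652.95, I)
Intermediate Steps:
Pow(Add(Pow(Add(-203, 124), 2), -432587), Rational(1, 2)) = Pow(Add(Pow(-79, 2), -432587), Rational(1, 2)) = Pow(Add(6241, -432587), Rational(1, 2)) = Pow(-426346, Rational(1, 2)) = Mul(I, Pow(426346, Rational(1, 2)))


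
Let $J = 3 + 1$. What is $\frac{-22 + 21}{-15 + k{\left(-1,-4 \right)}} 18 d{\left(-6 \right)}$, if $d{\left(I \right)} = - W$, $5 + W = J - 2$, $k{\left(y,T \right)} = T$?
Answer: $\frac{54}{19} \approx 2.8421$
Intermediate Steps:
$J = 4$
$W = -3$ ($W = -5 + \left(4 - 2\right) = -5 + 2 = -3$)
$d{\left(I \right)} = 3$ ($d{\left(I \right)} = \left(-1\right) \left(-3\right) = 3$)
$\frac{-22 + 21}{-15 + k{\left(-1,-4 \right)}} 18 d{\left(-6 \right)} = \frac{-22 + 21}{-15 - 4} \cdot 18 \cdot 3 = - \frac{1}{-19} \cdot 18 \cdot 3 = \left(-1\right) \left(- \frac{1}{19}\right) 18 \cdot 3 = \frac{1}{19} \cdot 18 \cdot 3 = \frac{18}{19} \cdot 3 = \frac{54}{19}$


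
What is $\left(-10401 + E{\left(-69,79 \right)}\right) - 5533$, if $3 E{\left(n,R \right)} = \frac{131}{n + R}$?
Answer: $- \frac{477889}{30} \approx -15930.0$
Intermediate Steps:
$E{\left(n,R \right)} = \frac{131}{3 \left(R + n\right)}$ ($E{\left(n,R \right)} = \frac{131 \frac{1}{n + R}}{3} = \frac{131 \frac{1}{R + n}}{3} = \frac{131}{3 \left(R + n\right)}$)
$\left(-10401 + E{\left(-69,79 \right)}\right) - 5533 = \left(-10401 + \frac{131}{3 \left(79 - 69\right)}\right) - 5533 = \left(-10401 + \frac{131}{3 \cdot 10}\right) - 5533 = \left(-10401 + \frac{131}{3} \cdot \frac{1}{10}\right) - 5533 = \left(-10401 + \frac{131}{30}\right) - 5533 = - \frac{311899}{30} - 5533 = - \frac{477889}{30}$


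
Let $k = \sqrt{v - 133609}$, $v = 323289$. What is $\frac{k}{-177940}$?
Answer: $- \frac{\sqrt{11855}}{44485} \approx -0.0024476$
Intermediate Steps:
$k = 4 \sqrt{11855}$ ($k = \sqrt{323289 - 133609} = \sqrt{189680} = 4 \sqrt{11855} \approx 435.52$)
$\frac{k}{-177940} = \frac{4 \sqrt{11855}}{-177940} = 4 \sqrt{11855} \left(- \frac{1}{177940}\right) = - \frac{\sqrt{11855}}{44485}$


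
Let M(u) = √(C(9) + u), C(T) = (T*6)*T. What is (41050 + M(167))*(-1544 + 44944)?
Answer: 1781570000 + 43400*√653 ≈ 1.7827e+9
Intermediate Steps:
C(T) = 6*T² (C(T) = (6*T)*T = 6*T²)
M(u) = √(486 + u) (M(u) = √(6*9² + u) = √(6*81 + u) = √(486 + u))
(41050 + M(167))*(-1544 + 44944) = (41050 + √(486 + 167))*(-1544 + 44944) = (41050 + √653)*43400 = 1781570000 + 43400*√653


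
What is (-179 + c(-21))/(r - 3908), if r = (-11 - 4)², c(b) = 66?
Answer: 113/3683 ≈ 0.030682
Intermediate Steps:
r = 225 (r = (-15)² = 225)
(-179 + c(-21))/(r - 3908) = (-179 + 66)/(225 - 3908) = -113/(-3683) = -113*(-1/3683) = 113/3683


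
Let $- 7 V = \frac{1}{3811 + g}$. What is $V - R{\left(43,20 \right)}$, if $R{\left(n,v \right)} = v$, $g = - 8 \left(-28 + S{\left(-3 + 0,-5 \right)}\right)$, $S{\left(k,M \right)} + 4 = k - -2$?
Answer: $- \frac{570501}{28525} \approx -20.0$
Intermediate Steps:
$S{\left(k,M \right)} = -2 + k$ ($S{\left(k,M \right)} = -4 + \left(k - -2\right) = -4 + \left(k + 2\right) = -4 + \left(2 + k\right) = -2 + k$)
$g = 264$ ($g = - 8 \left(-28 + \left(-2 + \left(-3 + 0\right)\right)\right) = - 8 \left(-28 - 5\right) = \left(-8\right) \left(-33\right) = 264$)
$V = - \frac{1}{28525}$ ($V = - \frac{1}{7 \left(3811 + 264\right)} = - \frac{1}{7 \cdot 4075} = \left(- \frac{1}{7}\right) \frac{1}{4075} = - \frac{1}{28525} \approx -3.5057 \cdot 10^{-5}$)
$V - R{\left(43,20 \right)} = - \frac{1}{28525} - 20 = - \frac{570501}{28525}$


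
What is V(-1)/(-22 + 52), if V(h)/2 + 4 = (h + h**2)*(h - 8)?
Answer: -4/15 ≈ -0.26667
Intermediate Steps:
V(h) = -8 + 2*(-8 + h)*(h + h**2) (V(h) = -8 + 2*((h + h**2)*(h - 8)) = -8 + 2*((h + h**2)*(-8 + h)) = -8 + 2*((-8 + h)*(h + h**2)) = -8 + 2*(-8 + h)*(h + h**2))
V(-1)/(-22 + 52) = (-8 - 16*(-1) - 14*(-1)**2 + 2*(-1)**3)/(-22 + 52) = (-8 + 16 - 14*1 + 2*(-1))/30 = (-8 + 16 - 14 - 2)/30 = (1/30)*(-8) = -4/15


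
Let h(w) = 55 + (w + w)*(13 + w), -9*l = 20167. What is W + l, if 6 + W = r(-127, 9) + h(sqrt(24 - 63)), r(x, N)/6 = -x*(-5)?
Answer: -54718/9 + 26*I*sqrt(39) ≈ -6079.8 + 162.37*I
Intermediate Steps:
l = -20167/9 (l = -1/9*20167 = -20167/9 ≈ -2240.8)
h(w) = 55 + 2*w*(13 + w) (h(w) = 55 + (2*w)*(13 + w) = 55 + 2*w*(13 + w))
r(x, N) = 30*x (r(x, N) = 6*(-x*(-5)) = 6*(5*x) = 30*x)
W = -3839 + 26*I*sqrt(39) (W = -6 + (30*(-127) + (55 + 2*(sqrt(24 - 63))**2 + 26*sqrt(24 - 63))) = -6 + (-3810 + (55 + 2*(sqrt(-39))**2 + 26*sqrt(-39))) = -6 + (-3810 + (55 + 2*(I*sqrt(39))**2 + 26*(I*sqrt(39)))) = -6 + (-3810 + (55 + 2*(-39) + 26*I*sqrt(39))) = -6 + (-3810 + (55 - 78 + 26*I*sqrt(39))) = -6 + (-3810 + (-23 + 26*I*sqrt(39))) = -6 + (-3833 + 26*I*sqrt(39)) = -3839 + 26*I*sqrt(39) ≈ -3839.0 + 162.37*I)
W + l = (-3839 + 26*I*sqrt(39)) - 20167/9 = -54718/9 + 26*I*sqrt(39)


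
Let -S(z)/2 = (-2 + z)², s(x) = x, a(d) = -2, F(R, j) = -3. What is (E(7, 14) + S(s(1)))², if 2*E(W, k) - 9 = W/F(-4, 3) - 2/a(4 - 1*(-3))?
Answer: 121/36 ≈ 3.3611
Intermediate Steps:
E(W, k) = 5 - W/6 (E(W, k) = 9/2 + (W/(-3) - 2/(-2))/2 = 9/2 + (W*(-⅓) - 2*(-½))/2 = 9/2 + (-W/3 + 1)/2 = 9/2 + (1 - W/3)/2 = 9/2 + (½ - W/6) = 5 - W/6)
S(z) = -2*(-2 + z)²
(E(7, 14) + S(s(1)))² = ((5 - ⅙*7) - 2*(-2 + 1)²)² = ((5 - 7/6) - 2*(-1)²)² = (23/6 - 2*1)² = (23/6 - 2)² = (11/6)² = 121/36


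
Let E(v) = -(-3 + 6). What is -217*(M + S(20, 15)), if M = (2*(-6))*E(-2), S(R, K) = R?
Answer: -12152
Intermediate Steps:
E(v) = -3 (E(v) = -1*3 = -3)
M = 36 (M = (2*(-6))*(-3) = -12*(-3) = 36)
-217*(M + S(20, 15)) = -217*(36 + 20) = -217*56 = -12152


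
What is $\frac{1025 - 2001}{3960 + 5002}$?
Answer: $- \frac{488}{4481} \approx -0.1089$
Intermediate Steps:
$\frac{1025 - 2001}{3960 + 5002} = - \frac{976}{8962} = \left(-976\right) \frac{1}{8962} = - \frac{488}{4481}$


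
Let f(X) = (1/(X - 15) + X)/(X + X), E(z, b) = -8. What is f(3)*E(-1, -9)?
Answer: -35/9 ≈ -3.8889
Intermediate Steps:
f(X) = (X + 1/(-15 + X))/(2*X) (f(X) = (1/(-15 + X) + X)/((2*X)) = (X + 1/(-15 + X))*(1/(2*X)) = (X + 1/(-15 + X))/(2*X))
f(3)*E(-1, -9) = ((½)*(1 + 3² - 15*3)/(3*(-15 + 3)))*(-8) = ((½)*(⅓)*(1 + 9 - 45)/(-12))*(-8) = ((½)*(⅓)*(-1/12)*(-35))*(-8) = (35/72)*(-8) = -35/9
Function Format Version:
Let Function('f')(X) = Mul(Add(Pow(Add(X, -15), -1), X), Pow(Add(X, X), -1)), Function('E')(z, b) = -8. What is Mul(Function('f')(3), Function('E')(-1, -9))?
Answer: Rational(-35, 9) ≈ -3.8889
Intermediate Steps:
Function('f')(X) = Mul(Rational(1, 2), Pow(X, -1), Add(X, Pow(Add(-15, X), -1))) (Function('f')(X) = Mul(Add(Pow(Add(-15, X), -1), X), Pow(Mul(2, X), -1)) = Mul(Add(X, Pow(Add(-15, X), -1)), Mul(Rational(1, 2), Pow(X, -1))) = Mul(Rational(1, 2), Pow(X, -1), Add(X, Pow(Add(-15, X), -1))))
Mul(Function('f')(3), Function('E')(-1, -9)) = Mul(Mul(Rational(1, 2), Pow(3, -1), Pow(Add(-15, 3), -1), Add(1, Pow(3, 2), Mul(-15, 3))), -8) = Mul(Mul(Rational(1, 2), Rational(1, 3), Pow(-12, -1), Add(1, 9, -45)), -8) = Mul(Mul(Rational(1, 2), Rational(1, 3), Rational(-1, 12), -35), -8) = Mul(Rational(35, 72), -8) = Rational(-35, 9)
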